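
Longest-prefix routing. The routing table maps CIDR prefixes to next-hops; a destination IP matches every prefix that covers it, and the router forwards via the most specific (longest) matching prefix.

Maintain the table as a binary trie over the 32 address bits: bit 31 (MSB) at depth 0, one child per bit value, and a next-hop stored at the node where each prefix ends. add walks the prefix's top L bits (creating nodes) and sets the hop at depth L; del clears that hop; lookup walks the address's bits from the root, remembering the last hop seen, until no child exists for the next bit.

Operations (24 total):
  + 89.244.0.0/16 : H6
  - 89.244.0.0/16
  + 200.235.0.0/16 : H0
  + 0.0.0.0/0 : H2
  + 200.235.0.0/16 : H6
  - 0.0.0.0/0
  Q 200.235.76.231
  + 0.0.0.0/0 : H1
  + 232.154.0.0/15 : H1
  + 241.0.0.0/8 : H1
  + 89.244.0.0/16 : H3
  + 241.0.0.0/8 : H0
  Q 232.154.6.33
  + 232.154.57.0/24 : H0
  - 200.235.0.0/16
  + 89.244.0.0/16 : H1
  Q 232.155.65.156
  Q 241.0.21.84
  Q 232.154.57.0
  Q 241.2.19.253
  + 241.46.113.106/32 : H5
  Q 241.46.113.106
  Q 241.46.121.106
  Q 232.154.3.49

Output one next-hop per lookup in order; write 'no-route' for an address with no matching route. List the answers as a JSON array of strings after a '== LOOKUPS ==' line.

Trace:
  add 89.244.0.0/16 -> H6 at depth 16
  - 89.244.0.0/16 clear@16
  add 200.235.0.0/16 -> H0 at depth 16
  add 0.0.0.0/0 -> H2 at depth 0
  add 200.235.0.0/16 -> H6 at depth 16
  - 0.0.0.0/0 clear@0
  lookup 200.235.76.231: bits 1100100011101011 walk d0:-→d1:-→d2:-→d3:-→d4:-→d5:-→d6:-→d7:-→d8:-→d9:-→d10:-→d11:-→d12:-→d13:-→d14:-→d15:-→d16:H6 -> H6
  add 0.0.0.0/0 -> H1 at depth 0
  add 232.154.0.0/15 -> H1 at depth 15
  add 241.0.0.0/8 -> H1 at depth 8
  add 89.244.0.0/16 -> H3 at depth 16
  add 241.0.0.0/8 -> H0 at depth 8
  lookup 232.154.6.33: bits 111010001001101 walk d0:H1→d1:-→d2:-→d3:-→d4:-→d5:-→d6:-→d7:-→d8:-→d9:-→d10:-→d11:-→d12:-→d13:-→d14:-→d15:H1 -> H1
  add 232.154.57.0/24 -> H0 at depth 24
  - 200.235.0.0/16 clear@16
  add 89.244.0.0/16 -> H1 at depth 16
  lookup 232.155.65.156: bits 111010001001101 walk d0:H1→d1:-→d2:-→d3:-→d4:-→d5:-→d6:-→d7:-→d8:-→d9:-→d10:-→d11:-→d12:-→d13:-→d14:-→d15:H1 -> H1
  lookup 241.0.21.84: bits 11110001 walk d0:H1→d1:-→d2:-→d3:-→d4:-→d5:-→d6:-→d7:-→d8:H0 -> H0
  lookup 232.154.57.0: bits 111010001001101000111001 walk d0:H1→d1:-→d2:-→d3:-→d4:-→d5:-→d6:-→d7:-→d8:-→d9:-→d10:-→d11:-→d12:-→d13:-→d14:-→d15:H1→d16:-→d17:-→d18:-→d19:-→d20:-→d21:-→d22:-→d23:-→d24:H0 -> H0
  lookup 241.2.19.253: bits 11110001 walk d0:H1→d1:-→d2:-→d3:-→d4:-→d5:-→d6:-→d7:-→d8:H0 -> H0
  add 241.46.113.106/32 -> H5 at depth 32
  lookup 241.46.113.106: bits 11110001001011100111000101101010 walk d0:H1→d1:-→d2:-→d3:-→d4:-→d5:-→d6:-→d7:-→d8:H0→d9:-→d10:-→d11:-→d12:-→d13:-→d14:-→d15:-→d16:-→d17:-→d18:-→d19:-→d20:-→d21:-→d22:-→d23:-→d24:-→d25:-→d26:-→d27:-→d28:-→d29:-→d30:-→d31:-→d32:H5 -> H5
  lookup 241.46.121.106: bits 11110001001011100111 walk d0:H1→d1:-→d2:-→d3:-→d4:-→d5:-→d6:-→d7:-→d8:H0→d9:-→d10:-→d11:-→d12:-→d13:-→d14:-→d15:-→d16:-→d17:-→d18:-→d19:-→d20:- -> H0
  lookup 232.154.3.49: bits 111010001001101000 walk d0:H1→d1:-→d2:-→d3:-→d4:-→d5:-→d6:-→d7:-→d8:-→d9:-→d10:-→d11:-→d12:-→d13:-→d14:-→d15:H1→d16:-→d17:-→d18:- -> H1

== LOOKUPS ==
["H6","H1","H1","H0","H0","H0","H5","H0","H1"]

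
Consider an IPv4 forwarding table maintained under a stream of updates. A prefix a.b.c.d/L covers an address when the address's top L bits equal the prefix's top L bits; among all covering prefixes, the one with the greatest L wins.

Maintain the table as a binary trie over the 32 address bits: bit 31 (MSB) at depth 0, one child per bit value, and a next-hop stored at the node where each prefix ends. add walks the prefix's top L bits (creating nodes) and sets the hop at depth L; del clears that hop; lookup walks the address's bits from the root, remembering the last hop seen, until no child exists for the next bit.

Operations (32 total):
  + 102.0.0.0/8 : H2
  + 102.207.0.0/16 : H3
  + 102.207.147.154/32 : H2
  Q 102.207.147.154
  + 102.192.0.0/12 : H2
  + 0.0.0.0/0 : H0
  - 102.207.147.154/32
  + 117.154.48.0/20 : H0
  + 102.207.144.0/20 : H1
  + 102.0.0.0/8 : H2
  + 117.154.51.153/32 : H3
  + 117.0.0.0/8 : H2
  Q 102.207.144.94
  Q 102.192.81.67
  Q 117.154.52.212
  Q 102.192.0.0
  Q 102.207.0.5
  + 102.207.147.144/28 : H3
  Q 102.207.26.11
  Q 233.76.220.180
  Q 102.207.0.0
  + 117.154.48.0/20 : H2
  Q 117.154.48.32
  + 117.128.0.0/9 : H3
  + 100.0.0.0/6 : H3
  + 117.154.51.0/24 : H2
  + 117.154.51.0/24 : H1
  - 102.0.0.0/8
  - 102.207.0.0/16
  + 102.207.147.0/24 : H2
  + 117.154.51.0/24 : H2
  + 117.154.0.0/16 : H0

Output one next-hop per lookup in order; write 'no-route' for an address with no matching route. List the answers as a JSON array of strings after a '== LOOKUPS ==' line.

Process each operation:
  + 102.0.0.0/8 (H2) depth=8
  + 102.207.0.0/16 (H3) depth=16
  + 102.207.147.154/32 (H2) depth=32
  lookup 102.207.147.154: bits 01100110110011111001001110011010 walk d0:-→d1:-→d2:-→d3:-→d4:-→d5:-→d6:-→d7:-→d8:H2→d9:-→d10:-→d11:-→d12:-→d13:-→d14:-→d15:-→d16:H3→d17:-→d18:-→d19:-→d20:-→d21:-→d22:-→d23:-→d24:-→d25:-→d26:-→d27:-→d28:-→d29:-→d30:-→d31:-→d32:H2 -> H2
  + 102.192.0.0/12 (H2) depth=12
  + 0.0.0.0/0 (H0) depth=0
  - 102.207.147.154/32 clear@32
  + 117.154.48.0/20 (H0) depth=20
  + 102.207.144.0/20 (H1) depth=20
  + 102.0.0.0/8 (H2) depth=8
  + 117.154.51.153/32 (H3) depth=32
  + 117.0.0.0/8 (H2) depth=8
  lookup 102.207.144.94: bits 0110011011001111100100 walk d0:H0→d1:-→d2:-→d3:-→d4:-→d5:-→d6:-→d7:-→d8:H2→d9:-→d10:-→d11:-→d12:H2→d13:-→d14:-→d15:-→d16:H3→d17:-→d18:-→d19:-→d20:H1→d21:-→d22:- -> H1
  lookup 102.192.81.67: bits 011001101100 walk d0:H0→d1:-→d2:-→d3:-→d4:-→d5:-→d6:-→d7:-→d8:H2→d9:-→d10:-→d11:-→d12:H2 -> H2
  lookup 117.154.52.212: bits 011101011001101000110 walk d0:H0→d1:-→d2:-→d3:-→d4:-→d5:-→d6:-→d7:-→d8:H2→d9:-→d10:-→d11:-→d12:-→d13:-→d14:-→d15:-→d16:-→d17:-→d18:-→d19:-→d20:H0→d21:- -> H0
  lookup 102.192.0.0: bits 011001101100 walk d0:H0→d1:-→d2:-→d3:-→d4:-→d5:-→d6:-→d7:-→d8:H2→d9:-→d10:-→d11:-→d12:H2 -> H2
  lookup 102.207.0.5: bits 0110011011001111 walk d0:H0→d1:-→d2:-→d3:-→d4:-→d5:-→d6:-→d7:-→d8:H2→d9:-→d10:-→d11:-→d12:H2→d13:-→d14:-→d15:-→d16:H3 -> H3
  + 102.207.147.144/28 (H3) depth=28
  lookup 102.207.26.11: bits 0110011011001111 walk d0:H0→d1:-→d2:-→d3:-→d4:-→d5:-→d6:-→d7:-→d8:H2→d9:-→d10:-→d11:-→d12:H2→d13:-→d14:-→d15:-→d16:H3 -> H3
  lookup 233.76.220.180: bits ε walk d0:H0 -> H0
  lookup 102.207.0.0: bits 0110011011001111 walk d0:H0→d1:-→d2:-→d3:-→d4:-→d5:-→d6:-→d7:-→d8:H2→d9:-→d10:-→d11:-→d12:H2→d13:-→d14:-→d15:-→d16:H3 -> H3
  + 117.154.48.0/20 (H2) depth=20
  lookup 117.154.48.32: bits 0111010110011010001100 walk d0:H0→d1:-→d2:-→d3:-→d4:-→d5:-→d6:-→d7:-→d8:H2→d9:-→d10:-→d11:-→d12:-→d13:-→d14:-→d15:-→d16:-→d17:-→d18:-→d19:-→d20:H2→d21:-→d22:- -> H2
  + 117.128.0.0/9 (H3) depth=9
  + 100.0.0.0/6 (H3) depth=6
  + 117.154.51.0/24 (H2) depth=24
  + 117.154.51.0/24 (H1) depth=24
  - 102.0.0.0/8 clear@8
  - 102.207.0.0/16 clear@16
  + 102.207.147.0/24 (H2) depth=24
  + 117.154.51.0/24 (H2) depth=24
  + 117.154.0.0/16 (H0) depth=16

== LOOKUPS ==
["H2","H1","H2","H0","H2","H3","H3","H0","H3","H2"]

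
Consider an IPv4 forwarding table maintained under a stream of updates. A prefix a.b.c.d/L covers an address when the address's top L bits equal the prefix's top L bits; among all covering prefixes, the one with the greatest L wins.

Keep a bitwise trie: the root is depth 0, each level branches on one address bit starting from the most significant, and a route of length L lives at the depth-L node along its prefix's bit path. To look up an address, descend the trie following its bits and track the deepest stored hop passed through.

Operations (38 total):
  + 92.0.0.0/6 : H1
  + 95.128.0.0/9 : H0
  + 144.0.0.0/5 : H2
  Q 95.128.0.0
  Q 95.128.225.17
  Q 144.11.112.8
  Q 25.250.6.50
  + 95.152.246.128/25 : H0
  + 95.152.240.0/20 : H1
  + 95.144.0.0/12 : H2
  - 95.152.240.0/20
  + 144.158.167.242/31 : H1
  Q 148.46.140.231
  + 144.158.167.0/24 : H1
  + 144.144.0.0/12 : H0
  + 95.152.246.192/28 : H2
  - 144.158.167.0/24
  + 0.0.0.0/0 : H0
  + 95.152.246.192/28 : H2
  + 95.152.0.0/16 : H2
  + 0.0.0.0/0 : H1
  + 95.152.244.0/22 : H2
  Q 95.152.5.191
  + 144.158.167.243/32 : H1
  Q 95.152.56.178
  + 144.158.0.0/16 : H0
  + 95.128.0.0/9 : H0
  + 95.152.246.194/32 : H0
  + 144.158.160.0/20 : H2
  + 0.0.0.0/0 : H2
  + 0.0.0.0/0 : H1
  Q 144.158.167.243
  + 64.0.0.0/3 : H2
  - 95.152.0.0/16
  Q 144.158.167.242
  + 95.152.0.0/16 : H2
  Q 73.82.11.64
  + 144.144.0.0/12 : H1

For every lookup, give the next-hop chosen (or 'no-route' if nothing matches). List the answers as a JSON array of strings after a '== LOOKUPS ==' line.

Process each operation:
  add 92.0.0.0/6 -> H1 at depth 6
  add 95.128.0.0/9 -> H0 at depth 9
  add 144.0.0.0/5 -> H2 at depth 5
  ? 95.128.0.0  path d0:-→d1:-→d2:-→d3:-→d4:-→d5:-→d6:H1→d7:-→d8:-→d9:H0  best=H0
  ? 95.128.225.17  path d0:-→d1:-→d2:-→d3:-→d4:-→d5:-→d6:H1→d7:-→d8:-→d9:H0  best=H0
  ? 144.11.112.8  path d0:-→d1:-→d2:-→d3:-→d4:-→d5:H2  best=H2
  ? 25.250.6.50  path d0:-→d1:-  best=no-route
  add 95.152.246.128/25 -> H0 at depth 25
  add 95.152.240.0/20 -> H1 at depth 20
  add 95.144.0.0/12 -> H2 at depth 12
  del 95.152.240.0/20 (clear depth 20)
  add 144.158.167.242/31 -> H1 at depth 31
  ? 148.46.140.231  path d0:-→d1:-→d2:-→d3:-→d4:-→d5:H2  best=H2
  add 144.158.167.0/24 -> H1 at depth 24
  add 144.144.0.0/12 -> H0 at depth 12
  add 95.152.246.192/28 -> H2 at depth 28
  del 144.158.167.0/24 (clear depth 24)
  add 0.0.0.0/0 -> H0 at depth 0
  add 95.152.246.192/28 -> H2 at depth 28
  add 95.152.0.0/16 -> H2 at depth 16
  add 0.0.0.0/0 -> H1 at depth 0
  add 95.152.244.0/22 -> H2 at depth 22
  ? 95.152.5.191  path d0:H1→d1:-→d2:-→d3:-→d4:-→d5:-→d6:H1→d7:-→d8:-→d9:H0→d10:-→d11:-→d12:H2→d13:-→d14:-→d15:-→d16:H2  best=H2
  add 144.158.167.243/32 -> H1 at depth 32
  ? 95.152.56.178  path d0:H1→d1:-→d2:-→d3:-→d4:-→d5:-→d6:H1→d7:-→d8:-→d9:H0→d10:-→d11:-→d12:H2→d13:-→d14:-→d15:-→d16:H2  best=H2
  add 144.158.0.0/16 -> H0 at depth 16
  add 95.128.0.0/9 -> H0 at depth 9
  add 95.152.246.194/32 -> H0 at depth 32
  add 144.158.160.0/20 -> H2 at depth 20
  add 0.0.0.0/0 -> H2 at depth 0
  add 0.0.0.0/0 -> H1 at depth 0
  ? 144.158.167.243  path d0:H1→d1:-→d2:-→d3:-→d4:-→d5:H2→d6:-→d7:-→d8:-→d9:-→d10:-→d11:-→d12:H0→d13:-→d14:-→d15:-→d16:H0→d17:-→d18:-→d19:-→d20:H2→d21:-→d22:-→d23:-→d24:-→d25:-→d26:-→d27:-→d28:-→d29:-→d30:-→d31:H1→d32:H1  best=H1
  add 64.0.0.0/3 -> H2 at depth 3
  del 95.152.0.0/16 (clear depth 16)
  ? 144.158.167.242  path d0:H1→d1:-→d2:-→d3:-→d4:-→d5:H2→d6:-→d7:-→d8:-→d9:-→d10:-→d11:-→d12:H0→d13:-→d14:-→d15:-→d16:H0→d17:-→d18:-→d19:-→d20:H2→d21:-→d22:-→d23:-→d24:-→d25:-→d26:-→d27:-→d28:-→d29:-→d30:-→d31:H1  best=H1
  add 95.152.0.0/16 -> H2 at depth 16
  ? 73.82.11.64  path d0:H1→d1:-→d2:-→d3:H2  best=H2
  add 144.144.0.0/12 -> H1 at depth 12

== LOOKUPS ==
["H0","H0","H2","no-route","H2","H2","H2","H1","H1","H2"]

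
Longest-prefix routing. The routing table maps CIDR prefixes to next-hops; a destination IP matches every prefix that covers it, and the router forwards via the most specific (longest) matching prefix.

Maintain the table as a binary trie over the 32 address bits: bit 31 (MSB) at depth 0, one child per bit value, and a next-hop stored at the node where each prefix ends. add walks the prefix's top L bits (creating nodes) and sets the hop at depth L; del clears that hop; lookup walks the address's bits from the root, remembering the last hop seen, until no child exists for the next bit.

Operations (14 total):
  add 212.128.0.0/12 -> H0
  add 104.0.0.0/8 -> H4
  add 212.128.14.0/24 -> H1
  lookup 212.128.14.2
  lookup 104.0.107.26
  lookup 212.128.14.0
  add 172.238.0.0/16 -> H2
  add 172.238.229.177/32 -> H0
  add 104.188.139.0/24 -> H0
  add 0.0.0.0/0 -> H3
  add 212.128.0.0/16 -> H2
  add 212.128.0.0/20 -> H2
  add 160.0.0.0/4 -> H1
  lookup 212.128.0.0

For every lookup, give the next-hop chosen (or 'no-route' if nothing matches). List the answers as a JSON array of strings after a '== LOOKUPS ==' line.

Apply in order:
  add 212.128.0.0/12 -> H0 at depth 12
  add 104.0.0.0/8 -> H4 at depth 8
  add 212.128.14.0/24 -> H1 at depth 24
  ? 212.128.14.2  path d0:-→d1:-→d2:-→d3:-→d4:-→d5:-→d6:-→d7:-→d8:-→d9:-→d10:-→d11:-→d12:H0→d13:-→d14:-→d15:-→d16:-→d17:-→d18:-→d19:-→d20:-→d21:-→d22:-→d23:-→d24:H1  best=H1
  ? 104.0.107.26  path d0:-→d1:-→d2:-→d3:-→d4:-→d5:-→d6:-→d7:-→d8:H4  best=H4
  ? 212.128.14.0  path d0:-→d1:-→d2:-→d3:-→d4:-→d5:-→d6:-→d7:-→d8:-→d9:-→d10:-→d11:-→d12:H0→d13:-→d14:-→d15:-→d16:-→d17:-→d18:-→d19:-→d20:-→d21:-→d22:-→d23:-→d24:H1  best=H1
  add 172.238.0.0/16 -> H2 at depth 16
  add 172.238.229.177/32 -> H0 at depth 32
  add 104.188.139.0/24 -> H0 at depth 24
  add 0.0.0.0/0 -> H3 at depth 0
  add 212.128.0.0/16 -> H2 at depth 16
  add 212.128.0.0/20 -> H2 at depth 20
  add 160.0.0.0/4 -> H1 at depth 4
  ? 212.128.0.0  path d0:H3→d1:-→d2:-→d3:-→d4:-→d5:-→d6:-→d7:-→d8:-→d9:-→d10:-→d11:-→d12:H0→d13:-→d14:-→d15:-→d16:H2→d17:-→d18:-→d19:-→d20:H2  best=H2

== LOOKUPS ==
["H1","H4","H1","H2"]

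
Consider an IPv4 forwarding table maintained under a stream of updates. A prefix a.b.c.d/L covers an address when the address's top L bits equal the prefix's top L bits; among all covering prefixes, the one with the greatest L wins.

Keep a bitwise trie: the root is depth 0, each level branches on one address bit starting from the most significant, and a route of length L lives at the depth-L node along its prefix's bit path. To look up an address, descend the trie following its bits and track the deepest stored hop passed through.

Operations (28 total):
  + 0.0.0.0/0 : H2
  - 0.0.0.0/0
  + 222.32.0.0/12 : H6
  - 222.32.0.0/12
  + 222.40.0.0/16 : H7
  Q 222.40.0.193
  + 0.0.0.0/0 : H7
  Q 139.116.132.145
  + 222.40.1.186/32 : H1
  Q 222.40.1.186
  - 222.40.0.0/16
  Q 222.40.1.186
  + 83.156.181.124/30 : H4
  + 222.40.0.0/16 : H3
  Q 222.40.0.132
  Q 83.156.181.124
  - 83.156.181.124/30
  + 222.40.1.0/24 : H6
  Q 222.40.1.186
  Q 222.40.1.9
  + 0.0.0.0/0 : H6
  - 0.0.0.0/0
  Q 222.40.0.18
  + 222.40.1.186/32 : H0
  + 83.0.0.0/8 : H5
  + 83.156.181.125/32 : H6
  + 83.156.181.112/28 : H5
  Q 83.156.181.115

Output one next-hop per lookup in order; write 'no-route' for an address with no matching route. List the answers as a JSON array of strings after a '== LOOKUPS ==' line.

Apply in order:
  + 0.0.0.0/0 (H2) depth=0
  del 0.0.0.0/0 (clear depth 0)
  + 222.32.0.0/12 (H6) depth=12
  del 222.32.0.0/12 (clear depth 12)
  + 222.40.0.0/16 (H7) depth=16
  ? 222.40.0.193  path d0:-→d1:-→d2:-→d3:-→d4:-→d5:-→d6:-→d7:-→d8:-→d9:-→d10:-→d11:-→d12:-→d13:-→d14:-→d15:-→d16:H7  best=H7
  + 0.0.0.0/0 (H7) depth=0
  ? 139.116.132.145  path d0:H7→d1:-  best=H7
  + 222.40.1.186/32 (H1) depth=32
  ? 222.40.1.186  path d0:H7→d1:-→d2:-→d3:-→d4:-→d5:-→d6:-→d7:-→d8:-→d9:-→d10:-→d11:-→d12:-→d13:-→d14:-→d15:-→d16:H7→d17:-→d18:-→d19:-→d20:-→d21:-→d22:-→d23:-→d24:-→d25:-→d26:-→d27:-→d28:-→d29:-→d30:-→d31:-→d32:H1  best=H1
  del 222.40.0.0/16 (clear depth 16)
  ? 222.40.1.186  path d0:H7→d1:-→d2:-→d3:-→d4:-→d5:-→d6:-→d7:-→d8:-→d9:-→d10:-→d11:-→d12:-→d13:-→d14:-→d15:-→d16:-→d17:-→d18:-→d19:-→d20:-→d21:-→d22:-→d23:-→d24:-→d25:-→d26:-→d27:-→d28:-→d29:-→d30:-→d31:-→d32:H1  best=H1
  + 83.156.181.124/30 (H4) depth=30
  + 222.40.0.0/16 (H3) depth=16
  ? 222.40.0.132  path d0:H7→d1:-→d2:-→d3:-→d4:-→d5:-→d6:-→d7:-→d8:-→d9:-→d10:-→d11:-→d12:-→d13:-→d14:-→d15:-→d16:H3→d17:-→d18:-→d19:-→d20:-→d21:-→d22:-→d23:-  best=H3
  ? 83.156.181.124  path d0:H7→d1:-→d2:-→d3:-→d4:-→d5:-→d6:-→d7:-→d8:-→d9:-→d10:-→d11:-→d12:-→d13:-→d14:-→d15:-→d16:-→d17:-→d18:-→d19:-→d20:-→d21:-→d22:-→d23:-→d24:-→d25:-→d26:-→d27:-→d28:-→d29:-→d30:H4  best=H4
  del 83.156.181.124/30 (clear depth 30)
  + 222.40.1.0/24 (H6) depth=24
  ? 222.40.1.186  path d0:H7→d1:-→d2:-→d3:-→d4:-→d5:-→d6:-→d7:-→d8:-→d9:-→d10:-→d11:-→d12:-→d13:-→d14:-→d15:-→d16:H3→d17:-→d18:-→d19:-→d20:-→d21:-→d22:-→d23:-→d24:H6→d25:-→d26:-→d27:-→d28:-→d29:-→d30:-→d31:-→d32:H1  best=H1
  ? 222.40.1.9  path d0:H7→d1:-→d2:-→d3:-→d4:-→d5:-→d6:-→d7:-→d8:-→d9:-→d10:-→d11:-→d12:-→d13:-→d14:-→d15:-→d16:H3→d17:-→d18:-→d19:-→d20:-→d21:-→d22:-→d23:-→d24:H6  best=H6
  + 0.0.0.0/0 (H6) depth=0
  del 0.0.0.0/0 (clear depth 0)
  ? 222.40.0.18  path d0:-→d1:-→d2:-→d3:-→d4:-→d5:-→d6:-→d7:-→d8:-→d9:-→d10:-→d11:-→d12:-→d13:-→d14:-→d15:-→d16:H3→d17:-→d18:-→d19:-→d20:-→d21:-→d22:-→d23:-  best=H3
  + 222.40.1.186/32 (H0) depth=32
  + 83.0.0.0/8 (H5) depth=8
  + 83.156.181.125/32 (H6) depth=32
  + 83.156.181.112/28 (H5) depth=28
  ? 83.156.181.115  path d0:-→d1:-→d2:-→d3:-→d4:-→d5:-→d6:-→d7:-→d8:H5→d9:-→d10:-→d11:-→d12:-→d13:-→d14:-→d15:-→d16:-→d17:-→d18:-→d19:-→d20:-→d21:-→d22:-→d23:-→d24:-→d25:-→d26:-→d27:-→d28:H5  best=H5

== LOOKUPS ==
["H7","H7","H1","H1","H3","H4","H1","H6","H3","H5"]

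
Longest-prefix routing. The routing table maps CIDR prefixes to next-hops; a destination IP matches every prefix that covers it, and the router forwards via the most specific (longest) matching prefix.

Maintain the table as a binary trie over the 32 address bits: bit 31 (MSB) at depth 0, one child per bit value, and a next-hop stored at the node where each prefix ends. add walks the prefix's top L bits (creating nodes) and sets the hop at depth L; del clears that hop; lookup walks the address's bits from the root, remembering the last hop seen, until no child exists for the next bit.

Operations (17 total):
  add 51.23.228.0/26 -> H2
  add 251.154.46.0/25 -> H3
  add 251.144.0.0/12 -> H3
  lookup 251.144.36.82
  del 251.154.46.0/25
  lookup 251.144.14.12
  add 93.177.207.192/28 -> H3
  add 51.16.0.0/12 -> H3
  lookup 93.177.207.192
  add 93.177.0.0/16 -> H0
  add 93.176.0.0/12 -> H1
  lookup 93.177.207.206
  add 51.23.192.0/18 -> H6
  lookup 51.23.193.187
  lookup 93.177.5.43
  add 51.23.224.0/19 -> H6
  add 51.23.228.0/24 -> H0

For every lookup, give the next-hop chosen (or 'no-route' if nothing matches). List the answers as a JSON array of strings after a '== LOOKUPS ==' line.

Process each operation:
  add 51.23.228.0/26 -> H2 at depth 26
  add 251.154.46.0/25 -> H3 at depth 25
  add 251.144.0.0/12 -> H3 at depth 12
  Q 251.144.36.82: descend 111110111001 ; hops seen [H3] ; pick H3
  del 251.154.46.0/25 (clear depth 25)
  Q 251.144.14.12: descend 111110111001 ; hops seen [H3] ; pick H3
  add 93.177.207.192/28 -> H3 at depth 28
  add 51.16.0.0/12 -> H3 at depth 12
  Q 93.177.207.192: descend 0101110110110001110011111100 ; hops seen [H3] ; pick H3
  add 93.177.0.0/16 -> H0 at depth 16
  add 93.176.0.0/12 -> H1 at depth 12
  Q 93.177.207.206: descend 0101110110110001110011111100 ; hops seen [H1,H0,H3] ; pick H3
  add 51.23.192.0/18 -> H6 at depth 18
  Q 51.23.193.187: descend 001100110001011111 ; hops seen [H3,H6] ; pick H6
  Q 93.177.5.43: descend 0101110110110001 ; hops seen [H1,H0] ; pick H0
  add 51.23.224.0/19 -> H6 at depth 19
  add 51.23.228.0/24 -> H0 at depth 24

== LOOKUPS ==
["H3","H3","H3","H3","H6","H0"]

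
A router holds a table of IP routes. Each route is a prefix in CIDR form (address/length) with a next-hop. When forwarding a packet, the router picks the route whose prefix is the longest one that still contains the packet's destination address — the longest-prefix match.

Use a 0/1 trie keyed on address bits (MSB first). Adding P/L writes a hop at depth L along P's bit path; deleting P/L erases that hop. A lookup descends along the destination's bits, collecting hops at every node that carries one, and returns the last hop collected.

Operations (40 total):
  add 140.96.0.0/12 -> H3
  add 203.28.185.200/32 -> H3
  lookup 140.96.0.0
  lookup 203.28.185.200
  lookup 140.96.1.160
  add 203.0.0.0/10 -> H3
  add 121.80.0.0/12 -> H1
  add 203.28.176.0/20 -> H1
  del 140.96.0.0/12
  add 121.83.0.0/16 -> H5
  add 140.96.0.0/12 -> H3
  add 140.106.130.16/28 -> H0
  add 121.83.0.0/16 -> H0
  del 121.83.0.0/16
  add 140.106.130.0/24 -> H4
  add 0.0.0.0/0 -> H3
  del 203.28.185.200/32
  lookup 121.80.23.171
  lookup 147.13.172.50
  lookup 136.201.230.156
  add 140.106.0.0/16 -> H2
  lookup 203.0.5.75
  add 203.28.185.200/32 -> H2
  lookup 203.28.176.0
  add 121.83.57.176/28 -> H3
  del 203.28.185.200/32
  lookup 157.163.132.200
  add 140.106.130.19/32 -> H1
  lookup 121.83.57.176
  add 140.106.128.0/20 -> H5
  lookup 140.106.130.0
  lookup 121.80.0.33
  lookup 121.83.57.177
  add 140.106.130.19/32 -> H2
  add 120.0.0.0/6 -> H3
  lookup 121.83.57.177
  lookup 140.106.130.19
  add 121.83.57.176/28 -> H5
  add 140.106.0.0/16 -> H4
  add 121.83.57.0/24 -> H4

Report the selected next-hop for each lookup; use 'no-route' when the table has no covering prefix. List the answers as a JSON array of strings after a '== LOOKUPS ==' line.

Process each operation:
  + 140.96.0.0/12 (H3) depth=12
  + 203.28.185.200/32 (H3) depth=32
  Q 140.96.0.0: descend 100011000110 ; hops seen [H3] ; pick H3
  Q 203.28.185.200: descend 11001011000111001011100111001000 ; hops seen [H3] ; pick H3
  Q 140.96.1.160: descend 100011000110 ; hops seen [H3] ; pick H3
  + 203.0.0.0/10 (H3) depth=10
  + 121.80.0.0/12 (H1) depth=12
  + 203.28.176.0/20 (H1) depth=20
  - 140.96.0.0/12 clear@12
  + 121.83.0.0/16 (H5) depth=16
  + 140.96.0.0/12 (H3) depth=12
  + 140.106.130.16/28 (H0) depth=28
  + 121.83.0.0/16 (H0) depth=16
  - 121.83.0.0/16 clear@16
  + 140.106.130.0/24 (H4) depth=24
  + 0.0.0.0/0 (H3) depth=0
  - 203.28.185.200/32 clear@32
  Q 121.80.23.171: descend 01111001010100 ; hops seen [H3,H1] ; pick H1
  Q 147.13.172.50: descend 100 ; hops seen [H3] ; pick H3
  Q 136.201.230.156: descend 10001 ; hops seen [H3] ; pick H3
  + 140.106.0.0/16 (H2) depth=16
  Q 203.0.5.75: descend 11001011000 ; hops seen [H3,H3] ; pick H3
  + 203.28.185.200/32 (H2) depth=32
  Q 203.28.176.0: descend 11001011000111001011 ; hops seen [H3,H3,H1] ; pick H1
  + 121.83.57.176/28 (H3) depth=28
  - 203.28.185.200/32 clear@32
  Q 157.163.132.200: descend 100 ; hops seen [H3] ; pick H3
  + 140.106.130.19/32 (H1) depth=32
  Q 121.83.57.176: descend 0111100101010011001110011011 ; hops seen [H3,H1,H3] ; pick H3
  + 140.106.128.0/20 (H5) depth=20
  Q 140.106.130.0: descend 100011000110101010000010000 ; hops seen [H3,H3,H2,H5,H4] ; pick H4
  Q 121.80.0.33: descend 01111001010100 ; hops seen [H3,H1] ; pick H1
  Q 121.83.57.177: descend 0111100101010011001110011011 ; hops seen [H3,H1,H3] ; pick H3
  + 140.106.130.19/32 (H2) depth=32
  + 120.0.0.0/6 (H3) depth=6
  Q 121.83.57.177: descend 0111100101010011001110011011 ; hops seen [H3,H3,H1,H3] ; pick H3
  Q 140.106.130.19: descend 10001100011010101000001000010011 ; hops seen [H3,H3,H2,H5,H4,H0,H2] ; pick H2
  + 121.83.57.176/28 (H5) depth=28
  + 140.106.0.0/16 (H4) depth=16
  + 121.83.57.0/24 (H4) depth=24

== LOOKUPS ==
["H3","H3","H3","H1","H3","H3","H3","H1","H3","H3","H4","H1","H3","H3","H2"]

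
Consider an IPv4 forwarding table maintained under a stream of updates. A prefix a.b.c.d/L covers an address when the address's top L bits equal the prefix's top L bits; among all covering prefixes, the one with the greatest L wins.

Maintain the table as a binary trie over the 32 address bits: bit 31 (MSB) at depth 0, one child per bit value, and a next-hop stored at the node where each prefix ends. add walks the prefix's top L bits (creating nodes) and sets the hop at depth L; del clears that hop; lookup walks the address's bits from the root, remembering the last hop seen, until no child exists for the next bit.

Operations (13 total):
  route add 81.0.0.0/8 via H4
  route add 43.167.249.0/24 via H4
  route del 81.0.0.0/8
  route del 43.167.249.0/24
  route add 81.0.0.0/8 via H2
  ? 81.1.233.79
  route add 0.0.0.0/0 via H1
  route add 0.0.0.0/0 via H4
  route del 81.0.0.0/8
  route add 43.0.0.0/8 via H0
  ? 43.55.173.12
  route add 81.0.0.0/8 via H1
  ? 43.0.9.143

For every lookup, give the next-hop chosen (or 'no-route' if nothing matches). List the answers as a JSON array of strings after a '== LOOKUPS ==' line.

Trace:
  add 81.0.0.0/8 -> H4 at depth 8
  add 43.167.249.0/24 -> H4 at depth 24
  del 81.0.0.0/8 (clear depth 8)
  del 43.167.249.0/24 (clear depth 24)
  add 81.0.0.0/8 -> H2 at depth 8
  Q 81.1.233.79: descend 01010001 ; hops seen [H2] ; pick H2
  add 0.0.0.0/0 -> H1 at depth 0
  add 0.0.0.0/0 -> H4 at depth 0
  del 81.0.0.0/8 (clear depth 8)
  add 43.0.0.0/8 -> H0 at depth 8
  Q 43.55.173.12: descend 00101011 ; hops seen [H4,H0] ; pick H0
  add 81.0.0.0/8 -> H1 at depth 8
  Q 43.0.9.143: descend 00101011 ; hops seen [H4,H0] ; pick H0

== LOOKUPS ==
["H2","H0","H0"]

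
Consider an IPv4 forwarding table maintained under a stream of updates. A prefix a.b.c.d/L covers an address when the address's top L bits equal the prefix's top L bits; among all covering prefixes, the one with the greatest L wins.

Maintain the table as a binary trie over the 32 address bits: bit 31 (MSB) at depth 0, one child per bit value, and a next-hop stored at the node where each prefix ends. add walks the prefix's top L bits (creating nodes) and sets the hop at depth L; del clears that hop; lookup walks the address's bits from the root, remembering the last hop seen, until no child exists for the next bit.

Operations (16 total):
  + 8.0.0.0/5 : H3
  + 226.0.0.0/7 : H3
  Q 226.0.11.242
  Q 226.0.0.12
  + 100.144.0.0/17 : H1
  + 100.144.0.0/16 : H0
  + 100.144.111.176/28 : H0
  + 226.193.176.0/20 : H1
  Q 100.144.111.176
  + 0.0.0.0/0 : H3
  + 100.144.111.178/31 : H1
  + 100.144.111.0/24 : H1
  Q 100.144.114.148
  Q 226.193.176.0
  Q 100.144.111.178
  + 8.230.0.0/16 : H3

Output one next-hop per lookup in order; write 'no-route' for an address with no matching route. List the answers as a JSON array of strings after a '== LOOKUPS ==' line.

Process each operation:
  + 8.0.0.0/5 (H3) depth=5
  + 226.0.0.0/7 (H3) depth=7
  Q 226.0.11.242: descend 1110001 ; hops seen [H3] ; pick H3
  Q 226.0.0.12: descend 1110001 ; hops seen [H3] ; pick H3
  + 100.144.0.0/17 (H1) depth=17
  + 100.144.0.0/16 (H0) depth=16
  + 100.144.111.176/28 (H0) depth=28
  + 226.193.176.0/20 (H1) depth=20
  Q 100.144.111.176: descend 0110010010010000011011111011 ; hops seen [H0,H1,H0] ; pick H0
  + 0.0.0.0/0 (H3) depth=0
  + 100.144.111.178/31 (H1) depth=31
  + 100.144.111.0/24 (H1) depth=24
  Q 100.144.114.148: descend 0110010010010000011 ; hops seen [H3,H0,H1] ; pick H1
  Q 226.193.176.0: descend 11100010110000011011 ; hops seen [H3,H3,H1] ; pick H1
  Q 100.144.111.178: descend 0110010010010000011011111011001 ; hops seen [H3,H0,H1,H1,H0,H1] ; pick H1
  + 8.230.0.0/16 (H3) depth=16

== LOOKUPS ==
["H3","H3","H0","H1","H1","H1"]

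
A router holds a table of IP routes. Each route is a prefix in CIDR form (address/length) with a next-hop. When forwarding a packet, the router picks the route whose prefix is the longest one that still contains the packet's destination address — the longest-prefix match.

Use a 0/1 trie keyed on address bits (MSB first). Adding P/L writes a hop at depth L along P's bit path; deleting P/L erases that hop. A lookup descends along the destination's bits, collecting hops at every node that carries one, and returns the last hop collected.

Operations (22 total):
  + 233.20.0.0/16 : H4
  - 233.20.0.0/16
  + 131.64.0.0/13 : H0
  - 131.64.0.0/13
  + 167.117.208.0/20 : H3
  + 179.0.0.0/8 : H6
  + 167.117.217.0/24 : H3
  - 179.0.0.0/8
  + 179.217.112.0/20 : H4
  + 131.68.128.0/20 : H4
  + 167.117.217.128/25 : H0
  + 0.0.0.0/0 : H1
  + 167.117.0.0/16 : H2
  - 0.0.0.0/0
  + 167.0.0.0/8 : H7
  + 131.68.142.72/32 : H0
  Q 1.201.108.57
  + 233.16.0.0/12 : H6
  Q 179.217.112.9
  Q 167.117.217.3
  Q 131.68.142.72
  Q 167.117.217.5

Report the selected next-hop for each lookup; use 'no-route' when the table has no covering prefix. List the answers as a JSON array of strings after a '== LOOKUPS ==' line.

Trace:
  + 233.20.0.0/16 (H4) depth=16
  del 233.20.0.0/16 (clear depth 16)
  + 131.64.0.0/13 (H0) depth=13
  del 131.64.0.0/13 (clear depth 13)
  + 167.117.208.0/20 (H3) depth=20
  + 179.0.0.0/8 (H6) depth=8
  + 167.117.217.0/24 (H3) depth=24
  del 179.0.0.0/8 (clear depth 8)
  + 179.217.112.0/20 (H4) depth=20
  + 131.68.128.0/20 (H4) depth=20
  + 167.117.217.128/25 (H0) depth=25
  + 0.0.0.0/0 (H1) depth=0
  + 167.117.0.0/16 (H2) depth=16
  del 0.0.0.0/0 (clear depth 0)
  + 167.0.0.0/8 (H7) depth=8
  + 131.68.142.72/32 (H0) depth=32
  ? 1.201.108.57  path d0:-  best=no-route
  + 233.16.0.0/12 (H6) depth=12
  ? 179.217.112.9  path d0:-→d1:-→d2:-→d3:-→d4:-→d5:-→d6:-→d7:-→d8:-→d9:-→d10:-→d11:-→d12:-→d13:-→d14:-→d15:-→d16:-→d17:-→d18:-→d19:-→d20:H4  best=H4
  ? 167.117.217.3  path d0:-→d1:-→d2:-→d3:-→d4:-→d5:-→d6:-→d7:-→d8:H7→d9:-→d10:-→d11:-→d12:-→d13:-→d14:-→d15:-→d16:H2→d17:-→d18:-→d19:-→d20:H3→d21:-→d22:-→d23:-→d24:H3  best=H3
  ? 131.68.142.72  path d0:-→d1:-→d2:-→d3:-→d4:-→d5:-→d6:-→d7:-→d8:-→d9:-→d10:-→d11:-→d12:-→d13:-→d14:-→d15:-→d16:-→d17:-→d18:-→d19:-→d20:H4→d21:-→d22:-→d23:-→d24:-→d25:-→d26:-→d27:-→d28:-→d29:-→d30:-→d31:-→d32:H0  best=H0
  ? 167.117.217.5  path d0:-→d1:-→d2:-→d3:-→d4:-→d5:-→d6:-→d7:-→d8:H7→d9:-→d10:-→d11:-→d12:-→d13:-→d14:-→d15:-→d16:H2→d17:-→d18:-→d19:-→d20:H3→d21:-→d22:-→d23:-→d24:H3  best=H3

== LOOKUPS ==
["no-route","H4","H3","H0","H3"]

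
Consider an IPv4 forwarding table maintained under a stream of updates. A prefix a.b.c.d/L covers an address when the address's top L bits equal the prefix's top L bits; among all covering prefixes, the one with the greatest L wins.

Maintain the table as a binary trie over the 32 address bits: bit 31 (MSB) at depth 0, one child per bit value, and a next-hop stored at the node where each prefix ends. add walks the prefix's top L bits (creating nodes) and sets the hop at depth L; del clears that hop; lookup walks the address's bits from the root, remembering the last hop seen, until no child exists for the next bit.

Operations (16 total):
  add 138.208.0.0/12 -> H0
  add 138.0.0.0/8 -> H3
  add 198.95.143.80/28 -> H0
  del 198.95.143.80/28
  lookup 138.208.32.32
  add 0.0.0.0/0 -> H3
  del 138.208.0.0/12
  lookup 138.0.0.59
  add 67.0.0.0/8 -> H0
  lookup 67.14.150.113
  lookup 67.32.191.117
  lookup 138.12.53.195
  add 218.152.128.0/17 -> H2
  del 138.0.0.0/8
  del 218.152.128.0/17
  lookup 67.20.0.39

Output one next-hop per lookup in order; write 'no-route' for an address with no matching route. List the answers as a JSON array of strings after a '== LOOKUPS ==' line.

Trace:
  add 138.208.0.0/12 -> H0 at depth 12
  add 138.0.0.0/8 -> H3 at depth 8
  add 198.95.143.80/28 -> H0 at depth 28
  del 198.95.143.80/28 (clear depth 28)
  Q 138.208.32.32: descend 100010101101 ; hops seen [H3,H0] ; pick H0
  add 0.0.0.0/0 -> H3 at depth 0
  del 138.208.0.0/12 (clear depth 12)
  Q 138.0.0.59: descend 10001010 ; hops seen [H3,H3] ; pick H3
  add 67.0.0.0/8 -> H0 at depth 8
  Q 67.14.150.113: descend 01000011 ; hops seen [H3,H0] ; pick H0
  Q 67.32.191.117: descend 01000011 ; hops seen [H3,H0] ; pick H0
  Q 138.12.53.195: descend 10001010 ; hops seen [H3,H3] ; pick H3
  add 218.152.128.0/17 -> H2 at depth 17
  del 138.0.0.0/8 (clear depth 8)
  del 218.152.128.0/17 (clear depth 17)
  Q 67.20.0.39: descend 01000011 ; hops seen [H3,H0] ; pick H0

== LOOKUPS ==
["H0","H3","H0","H0","H3","H0"]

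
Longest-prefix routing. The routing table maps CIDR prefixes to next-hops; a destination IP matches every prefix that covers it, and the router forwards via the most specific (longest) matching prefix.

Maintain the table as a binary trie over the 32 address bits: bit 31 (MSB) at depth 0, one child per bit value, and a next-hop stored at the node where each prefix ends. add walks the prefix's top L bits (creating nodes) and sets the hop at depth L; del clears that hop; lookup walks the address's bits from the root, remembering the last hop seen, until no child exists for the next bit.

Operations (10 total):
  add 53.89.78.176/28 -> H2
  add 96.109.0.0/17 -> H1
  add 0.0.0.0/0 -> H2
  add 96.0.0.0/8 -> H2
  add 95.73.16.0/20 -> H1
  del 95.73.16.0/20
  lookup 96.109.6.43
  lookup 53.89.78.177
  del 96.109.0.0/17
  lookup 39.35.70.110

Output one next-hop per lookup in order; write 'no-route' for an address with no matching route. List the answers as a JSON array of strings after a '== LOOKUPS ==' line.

Process each operation:
  + 53.89.78.176/28 (H2) depth=28
  + 96.109.0.0/17 (H1) depth=17
  + 0.0.0.0/0 (H2) depth=0
  + 96.0.0.0/8 (H2) depth=8
  + 95.73.16.0/20 (H1) depth=20
  - 95.73.16.0/20 clear@20
  ? 96.109.6.43  path d0:H2→d1:-→d2:-→d3:-→d4:-→d5:-→d6:-→d7:-→d8:H2→d9:-→d10:-→d11:-→d12:-→d13:-→d14:-→d15:-→d16:-→d17:H1  best=H1
  ? 53.89.78.177  path d0:H2→d1:-→d2:-→d3:-→d4:-→d5:-→d6:-→d7:-→d8:-→d9:-→d10:-→d11:-→d12:-→d13:-→d14:-→d15:-→d16:-→d17:-→d18:-→d19:-→d20:-→d21:-→d22:-→d23:-→d24:-→d25:-→d26:-→d27:-→d28:H2  best=H2
  - 96.109.0.0/17 clear@17
  ? 39.35.70.110  path d0:H2→d1:-→d2:-→d3:-  best=H2

== LOOKUPS ==
["H1","H2","H2"]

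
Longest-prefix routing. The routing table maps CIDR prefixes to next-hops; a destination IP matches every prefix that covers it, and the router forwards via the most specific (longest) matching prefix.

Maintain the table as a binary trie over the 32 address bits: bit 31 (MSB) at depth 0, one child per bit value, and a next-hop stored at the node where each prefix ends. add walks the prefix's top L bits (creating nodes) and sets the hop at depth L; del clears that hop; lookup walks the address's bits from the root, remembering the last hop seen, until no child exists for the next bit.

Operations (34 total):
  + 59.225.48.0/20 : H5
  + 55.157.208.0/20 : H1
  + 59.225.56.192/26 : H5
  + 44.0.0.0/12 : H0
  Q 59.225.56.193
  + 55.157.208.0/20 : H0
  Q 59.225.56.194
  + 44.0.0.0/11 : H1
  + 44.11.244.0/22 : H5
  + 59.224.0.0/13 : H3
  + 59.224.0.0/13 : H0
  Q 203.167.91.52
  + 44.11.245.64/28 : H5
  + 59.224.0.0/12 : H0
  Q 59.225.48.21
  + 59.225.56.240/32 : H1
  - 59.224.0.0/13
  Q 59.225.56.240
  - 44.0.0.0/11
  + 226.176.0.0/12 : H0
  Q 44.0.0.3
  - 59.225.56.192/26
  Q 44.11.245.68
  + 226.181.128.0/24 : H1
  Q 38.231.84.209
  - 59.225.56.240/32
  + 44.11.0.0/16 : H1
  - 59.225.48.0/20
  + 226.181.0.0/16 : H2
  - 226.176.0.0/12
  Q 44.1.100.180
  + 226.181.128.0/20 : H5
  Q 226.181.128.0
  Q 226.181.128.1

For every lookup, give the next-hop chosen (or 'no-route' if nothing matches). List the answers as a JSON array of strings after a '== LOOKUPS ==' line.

Apply in order:
  add 59.225.48.0/20 -> H5 at depth 20
  add 55.157.208.0/20 -> H1 at depth 20
  add 59.225.56.192/26 -> H5 at depth 26
  add 44.0.0.0/12 -> H0 at depth 12
  Q 59.225.56.193: descend 00111011111000010011100011 ; hops seen [H5,H5] ; pick H5
  add 55.157.208.0/20 -> H0 at depth 20
  Q 59.225.56.194: descend 00111011111000010011100011 ; hops seen [H5,H5] ; pick H5
  add 44.0.0.0/11 -> H1 at depth 11
  add 44.11.244.0/22 -> H5 at depth 22
  add 59.224.0.0/13 -> H3 at depth 13
  add 59.224.0.0/13 -> H0 at depth 13
  Q 203.167.91.52: descend ε ; hops seen [∅] ; pick no-route
  add 44.11.245.64/28 -> H5 at depth 28
  add 59.224.0.0/12 -> H0 at depth 12
  Q 59.225.48.21: descend 00111011111000010011 ; hops seen [H0,H0,H5] ; pick H5
  add 59.225.56.240/32 -> H1 at depth 32
  del 59.224.0.0/13 (clear depth 13)
  Q 59.225.56.240: descend 00111011111000010011100011110000 ; hops seen [H0,H5,H5,H1] ; pick H1
  del 44.0.0.0/11 (clear depth 11)
  add 226.176.0.0/12 -> H0 at depth 12
  Q 44.0.0.3: descend 001011000000 ; hops seen [H0] ; pick H0
  del 59.225.56.192/26 (clear depth 26)
  Q 44.11.245.68: descend 0010110000001011111101010100 ; hops seen [H0,H5,H5] ; pick H5
  add 226.181.128.0/24 -> H1 at depth 24
  Q 38.231.84.209: descend 0010 ; hops seen [∅] ; pick no-route
  del 59.225.56.240/32 (clear depth 32)
  add 44.11.0.0/16 -> H1 at depth 16
  del 59.225.48.0/20 (clear depth 20)
  add 226.181.0.0/16 -> H2 at depth 16
  del 226.176.0.0/12 (clear depth 12)
  Q 44.1.100.180: descend 001011000000 ; hops seen [H0] ; pick H0
  add 226.181.128.0/20 -> H5 at depth 20
  Q 226.181.128.0: descend 111000101011010110000000 ; hops seen [H2,H5,H1] ; pick H1
  Q 226.181.128.1: descend 111000101011010110000000 ; hops seen [H2,H5,H1] ; pick H1

== LOOKUPS ==
["H5","H5","no-route","H5","H1","H0","H5","no-route","H0","H1","H1"]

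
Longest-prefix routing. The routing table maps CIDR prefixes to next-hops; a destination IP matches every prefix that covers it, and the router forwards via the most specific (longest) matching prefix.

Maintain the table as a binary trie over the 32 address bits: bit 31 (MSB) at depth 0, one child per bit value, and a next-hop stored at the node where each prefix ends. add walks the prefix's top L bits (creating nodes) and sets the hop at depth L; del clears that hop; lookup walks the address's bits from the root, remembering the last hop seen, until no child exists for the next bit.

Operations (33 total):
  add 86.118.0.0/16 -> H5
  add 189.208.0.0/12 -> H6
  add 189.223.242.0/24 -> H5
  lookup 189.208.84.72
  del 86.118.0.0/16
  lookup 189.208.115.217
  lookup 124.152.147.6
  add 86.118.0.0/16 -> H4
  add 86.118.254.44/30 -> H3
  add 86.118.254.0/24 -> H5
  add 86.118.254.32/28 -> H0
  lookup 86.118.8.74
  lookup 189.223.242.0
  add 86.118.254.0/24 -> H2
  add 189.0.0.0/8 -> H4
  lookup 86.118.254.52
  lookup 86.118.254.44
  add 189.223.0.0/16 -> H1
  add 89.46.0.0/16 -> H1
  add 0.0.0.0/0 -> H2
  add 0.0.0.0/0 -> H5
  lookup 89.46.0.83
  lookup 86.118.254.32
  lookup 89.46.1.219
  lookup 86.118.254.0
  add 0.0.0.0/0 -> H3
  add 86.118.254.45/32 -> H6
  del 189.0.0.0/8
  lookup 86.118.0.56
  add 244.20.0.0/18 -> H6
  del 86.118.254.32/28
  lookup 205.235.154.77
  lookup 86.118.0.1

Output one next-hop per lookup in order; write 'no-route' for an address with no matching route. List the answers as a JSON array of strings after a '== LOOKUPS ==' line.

Trace:
  + 86.118.0.0/16 (H5) depth=16
  + 189.208.0.0/12 (H6) depth=12
  + 189.223.242.0/24 (H5) depth=24
  Q 189.208.84.72: descend 101111011101 ; hops seen [H6] ; pick H6
  - 86.118.0.0/16 clear@16
  Q 189.208.115.217: descend 101111011101 ; hops seen [H6] ; pick H6
  Q 124.152.147.6: descend 01 ; hops seen [∅] ; pick no-route
  + 86.118.0.0/16 (H4) depth=16
  + 86.118.254.44/30 (H3) depth=30
  + 86.118.254.0/24 (H5) depth=24
  + 86.118.254.32/28 (H0) depth=28
  Q 86.118.8.74: descend 0101011001110110 ; hops seen [H4] ; pick H4
  Q 189.223.242.0: descend 101111011101111111110010 ; hops seen [H6,H5] ; pick H5
  + 86.118.254.0/24 (H2) depth=24
  + 189.0.0.0/8 (H4) depth=8
  Q 86.118.254.52: descend 010101100111011011111110001 ; hops seen [H4,H2] ; pick H2
  Q 86.118.254.44: descend 010101100111011011111110001011 ; hops seen [H4,H2,H0,H3] ; pick H3
  + 189.223.0.0/16 (H1) depth=16
  + 89.46.0.0/16 (H1) depth=16
  + 0.0.0.0/0 (H2) depth=0
  + 0.0.0.0/0 (H5) depth=0
  Q 89.46.0.83: descend 0101100100101110 ; hops seen [H5,H1] ; pick H1
  Q 86.118.254.32: descend 0101011001110110111111100010 ; hops seen [H5,H4,H2,H0] ; pick H0
  Q 89.46.1.219: descend 0101100100101110 ; hops seen [H5,H1] ; pick H1
  Q 86.118.254.0: descend 01010110011101101111111000 ; hops seen [H5,H4,H2] ; pick H2
  + 0.0.0.0/0 (H3) depth=0
  + 86.118.254.45/32 (H6) depth=32
  - 189.0.0.0/8 clear@8
  Q 86.118.0.56: descend 0101011001110110 ; hops seen [H3,H4] ; pick H4
  + 244.20.0.0/18 (H6) depth=18
  - 86.118.254.32/28 clear@28
  Q 205.235.154.77: descend 11 ; hops seen [H3] ; pick H3
  Q 86.118.0.1: descend 0101011001110110 ; hops seen [H3,H4] ; pick H4

== LOOKUPS ==
["H6","H6","no-route","H4","H5","H2","H3","H1","H0","H1","H2","H4","H3","H4"]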